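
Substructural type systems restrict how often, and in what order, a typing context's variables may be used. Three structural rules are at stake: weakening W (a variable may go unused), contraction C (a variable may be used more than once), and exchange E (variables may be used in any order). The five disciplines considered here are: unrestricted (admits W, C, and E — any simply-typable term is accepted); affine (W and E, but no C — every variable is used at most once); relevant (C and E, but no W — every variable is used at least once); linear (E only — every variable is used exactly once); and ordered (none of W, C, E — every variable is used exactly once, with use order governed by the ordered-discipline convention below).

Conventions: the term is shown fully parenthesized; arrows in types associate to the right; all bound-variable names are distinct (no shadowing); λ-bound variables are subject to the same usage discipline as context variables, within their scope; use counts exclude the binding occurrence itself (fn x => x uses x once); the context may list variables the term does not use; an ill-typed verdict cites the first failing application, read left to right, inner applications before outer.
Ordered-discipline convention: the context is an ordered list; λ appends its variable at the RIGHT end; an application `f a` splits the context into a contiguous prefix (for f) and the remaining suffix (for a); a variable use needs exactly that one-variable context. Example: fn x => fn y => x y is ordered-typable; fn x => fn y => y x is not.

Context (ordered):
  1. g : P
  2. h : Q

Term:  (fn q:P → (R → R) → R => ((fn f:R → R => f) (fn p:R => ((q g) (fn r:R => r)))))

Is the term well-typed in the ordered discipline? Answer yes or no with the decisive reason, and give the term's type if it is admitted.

no — needs weakening: h, p unused
use counts: g ×1; h ×0; q (λ-bound) ×1; f (λ-bound) ×1; p (λ-bound) ×0; r (λ-bound) ×1
use order (left to right): f, q, g, r
typing: ✓ — (P → (R → R) → R) → R → R
per-discipline verdicts: ordered ✗ · linear ✗ · affine ✓ · relevant ✗ · unrestricted ✓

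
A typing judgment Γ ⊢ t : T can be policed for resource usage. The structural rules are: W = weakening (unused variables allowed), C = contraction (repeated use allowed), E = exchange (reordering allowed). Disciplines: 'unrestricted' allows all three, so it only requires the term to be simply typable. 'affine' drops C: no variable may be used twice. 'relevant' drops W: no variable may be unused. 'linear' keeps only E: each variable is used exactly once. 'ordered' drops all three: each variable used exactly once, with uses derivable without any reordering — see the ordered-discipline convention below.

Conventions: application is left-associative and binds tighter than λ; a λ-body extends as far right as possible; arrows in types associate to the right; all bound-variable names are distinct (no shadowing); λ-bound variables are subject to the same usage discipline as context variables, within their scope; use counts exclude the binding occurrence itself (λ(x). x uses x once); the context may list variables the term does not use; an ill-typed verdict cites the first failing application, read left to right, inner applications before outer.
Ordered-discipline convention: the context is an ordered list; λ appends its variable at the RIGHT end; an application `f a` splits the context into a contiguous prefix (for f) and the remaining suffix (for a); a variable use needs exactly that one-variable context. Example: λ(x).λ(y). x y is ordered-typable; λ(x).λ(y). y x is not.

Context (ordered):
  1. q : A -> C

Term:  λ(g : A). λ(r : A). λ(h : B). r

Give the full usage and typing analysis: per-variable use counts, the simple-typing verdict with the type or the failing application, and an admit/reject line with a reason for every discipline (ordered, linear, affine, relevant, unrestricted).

usage: q=0, g (λ-bound)=0, r (λ-bound)=1, h (λ-bound)=0
left-to-right use order: r
typing: well-typed — term : A -> A -> B -> A
ordered: ✗ — q, g, h left unused
linear: ✗ — q, g, h left unused
affine: ✓ — none of q, g, r, h used more than once
relevant: ✗ — q, g, h left unused
unrestricted: ✓ — typability at A -> A -> B -> A is all that's needed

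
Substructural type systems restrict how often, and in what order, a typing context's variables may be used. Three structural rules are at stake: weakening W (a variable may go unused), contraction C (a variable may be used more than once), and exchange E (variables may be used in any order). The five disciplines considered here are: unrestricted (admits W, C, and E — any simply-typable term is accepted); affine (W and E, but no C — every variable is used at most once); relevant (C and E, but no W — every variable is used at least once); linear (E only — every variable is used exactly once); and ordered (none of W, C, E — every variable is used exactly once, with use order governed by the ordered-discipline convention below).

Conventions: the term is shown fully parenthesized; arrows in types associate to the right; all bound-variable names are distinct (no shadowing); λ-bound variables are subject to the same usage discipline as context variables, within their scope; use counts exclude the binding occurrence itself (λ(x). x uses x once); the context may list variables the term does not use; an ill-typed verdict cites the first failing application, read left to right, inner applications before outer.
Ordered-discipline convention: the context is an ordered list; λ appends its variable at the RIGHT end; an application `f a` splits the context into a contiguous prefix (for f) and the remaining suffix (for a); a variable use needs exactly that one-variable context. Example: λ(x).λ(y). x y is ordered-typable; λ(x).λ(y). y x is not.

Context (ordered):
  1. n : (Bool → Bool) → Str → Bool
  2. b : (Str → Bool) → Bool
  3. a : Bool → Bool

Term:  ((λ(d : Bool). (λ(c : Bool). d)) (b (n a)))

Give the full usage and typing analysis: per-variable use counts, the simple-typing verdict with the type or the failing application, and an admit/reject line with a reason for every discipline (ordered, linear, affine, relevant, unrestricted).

variable uses: n: 1; b: 1; a: 1; d (bound): 1; c (bound): 0
uses in reading order: d, b, n, a
typing: well-typed at Bool → Bool
ordered ✗ (c never used (weakening))
linear ✗ (c never used (weakening))
affine ✓ (none of n, b, a, d, c used more than once)
relevant ✗ (c never used (weakening))
unrestricted ✓ (type-checks (Bool → Bool) and nothing is barred)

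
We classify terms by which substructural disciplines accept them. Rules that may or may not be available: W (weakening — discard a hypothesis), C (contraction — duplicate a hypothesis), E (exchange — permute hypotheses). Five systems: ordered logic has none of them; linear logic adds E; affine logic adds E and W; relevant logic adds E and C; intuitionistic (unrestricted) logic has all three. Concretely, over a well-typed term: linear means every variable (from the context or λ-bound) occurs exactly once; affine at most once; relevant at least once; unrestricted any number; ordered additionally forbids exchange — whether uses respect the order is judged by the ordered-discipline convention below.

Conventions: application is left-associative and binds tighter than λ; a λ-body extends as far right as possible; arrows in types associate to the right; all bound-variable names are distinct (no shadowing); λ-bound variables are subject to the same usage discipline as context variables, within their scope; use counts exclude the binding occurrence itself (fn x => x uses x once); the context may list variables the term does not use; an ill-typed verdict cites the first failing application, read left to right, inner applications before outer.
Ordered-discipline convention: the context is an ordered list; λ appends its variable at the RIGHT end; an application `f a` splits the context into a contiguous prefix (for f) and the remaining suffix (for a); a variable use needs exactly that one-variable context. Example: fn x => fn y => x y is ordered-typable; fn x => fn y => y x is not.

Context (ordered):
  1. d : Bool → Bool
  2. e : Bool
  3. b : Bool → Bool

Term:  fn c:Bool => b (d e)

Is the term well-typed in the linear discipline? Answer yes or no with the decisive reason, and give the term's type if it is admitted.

no — needs weakening: c unused
counts: d=1, e=1, b=1, c (λ-bound)=0
use order (left to right): b, d, e
typing: well-typed — term : Bool → Bool
summary: ordered ✗ · linear ✗ · affine ✓ · relevant ✗ · unrestricted ✓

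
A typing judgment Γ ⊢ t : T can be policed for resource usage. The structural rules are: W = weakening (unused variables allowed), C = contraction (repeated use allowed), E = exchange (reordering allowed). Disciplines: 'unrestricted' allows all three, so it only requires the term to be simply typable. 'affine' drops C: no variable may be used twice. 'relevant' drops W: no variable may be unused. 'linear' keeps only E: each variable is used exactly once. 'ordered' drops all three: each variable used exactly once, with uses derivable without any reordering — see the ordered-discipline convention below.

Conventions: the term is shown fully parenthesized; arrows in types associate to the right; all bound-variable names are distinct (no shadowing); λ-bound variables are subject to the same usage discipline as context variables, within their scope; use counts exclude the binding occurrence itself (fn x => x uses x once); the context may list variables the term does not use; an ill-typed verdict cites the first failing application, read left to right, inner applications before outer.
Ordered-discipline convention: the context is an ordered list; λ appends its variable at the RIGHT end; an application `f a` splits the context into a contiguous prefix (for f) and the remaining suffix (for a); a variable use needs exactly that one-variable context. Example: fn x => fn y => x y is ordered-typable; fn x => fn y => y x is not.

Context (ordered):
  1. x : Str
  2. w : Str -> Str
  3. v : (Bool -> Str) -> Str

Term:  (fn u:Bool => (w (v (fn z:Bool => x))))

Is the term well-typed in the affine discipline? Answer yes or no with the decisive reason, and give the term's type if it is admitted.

yes — x, w, v, u, z: no repeats, contraction unneeded; term : Bool -> Str
use counts: x: 1, w: 1, v: 1, u (λ-bound): 0, z (λ-bound): 0
left-to-right use order: w, v, x
typing: well-typed — term : Bool -> Str
across the five disciplines: ordered ✗ | linear ✗ | affine ✓ | relevant ✗ | unrestricted ✓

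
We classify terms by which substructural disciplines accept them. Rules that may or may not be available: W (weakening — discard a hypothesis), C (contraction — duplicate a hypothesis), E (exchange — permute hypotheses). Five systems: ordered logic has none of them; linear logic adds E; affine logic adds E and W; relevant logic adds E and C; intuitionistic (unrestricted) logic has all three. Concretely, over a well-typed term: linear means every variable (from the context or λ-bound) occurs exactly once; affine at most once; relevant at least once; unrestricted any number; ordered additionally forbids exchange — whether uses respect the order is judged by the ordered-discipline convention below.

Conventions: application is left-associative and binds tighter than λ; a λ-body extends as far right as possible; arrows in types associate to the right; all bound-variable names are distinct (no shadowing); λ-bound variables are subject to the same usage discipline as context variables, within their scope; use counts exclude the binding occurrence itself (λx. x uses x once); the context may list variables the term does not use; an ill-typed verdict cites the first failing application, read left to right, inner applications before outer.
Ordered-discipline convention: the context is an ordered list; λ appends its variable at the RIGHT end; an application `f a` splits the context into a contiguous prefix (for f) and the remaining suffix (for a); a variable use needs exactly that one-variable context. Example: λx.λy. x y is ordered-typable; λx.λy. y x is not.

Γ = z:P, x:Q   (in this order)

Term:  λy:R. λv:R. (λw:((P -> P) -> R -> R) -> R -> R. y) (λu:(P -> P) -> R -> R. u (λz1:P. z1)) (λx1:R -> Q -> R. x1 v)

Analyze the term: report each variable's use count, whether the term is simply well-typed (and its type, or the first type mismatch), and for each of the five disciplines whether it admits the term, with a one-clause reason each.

counts: z: 0×, x: 0×, y (bound): 1×, v (bound): 1×, w (bound): 0×, u (bound): 1×, z1 (bound): 1×, x1 (bound): 1×
use order (left to right): y, u, z1, x1, v
typing: ill-typed: non-arrow in function slot: R
ordered: ✗ — the type mismatch rejects it
linear: ✗ — not simply typable
affine: ✗ — fails simple typing
relevant: ✗ — a type mismatch blocks all five
unrestricted: ✗ — the type mismatch rejects it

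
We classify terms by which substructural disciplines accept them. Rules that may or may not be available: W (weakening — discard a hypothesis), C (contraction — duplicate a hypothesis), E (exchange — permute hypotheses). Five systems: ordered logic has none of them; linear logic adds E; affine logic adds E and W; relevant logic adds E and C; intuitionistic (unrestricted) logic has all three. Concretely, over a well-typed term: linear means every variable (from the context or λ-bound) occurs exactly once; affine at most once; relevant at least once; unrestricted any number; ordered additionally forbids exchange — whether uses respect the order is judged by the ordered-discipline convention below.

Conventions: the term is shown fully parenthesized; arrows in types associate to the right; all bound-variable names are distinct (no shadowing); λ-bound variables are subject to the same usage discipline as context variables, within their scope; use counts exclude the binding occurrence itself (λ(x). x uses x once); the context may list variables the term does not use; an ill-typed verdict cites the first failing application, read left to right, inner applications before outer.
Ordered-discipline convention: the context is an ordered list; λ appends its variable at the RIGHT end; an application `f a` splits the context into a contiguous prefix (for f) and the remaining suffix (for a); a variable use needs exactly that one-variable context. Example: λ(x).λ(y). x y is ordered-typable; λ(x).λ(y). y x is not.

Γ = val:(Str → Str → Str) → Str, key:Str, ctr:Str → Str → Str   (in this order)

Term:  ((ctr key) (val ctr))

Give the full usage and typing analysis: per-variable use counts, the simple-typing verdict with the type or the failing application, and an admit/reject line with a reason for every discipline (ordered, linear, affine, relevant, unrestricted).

usage: val=1; key=1; ctr=2
order of uses: ctr, key, val, ctr
typing: the term checks, with type Str
ordered ✗ (repeated use of ctr ×2)
linear ✗ (repeated use of ctr ×2)
affine ✗ (repeated use of ctr ×2)
relevant ✓ (at least one use each (val, key, ctr))
unrestricted ✓ (type-checks (Str) and nothing is barred)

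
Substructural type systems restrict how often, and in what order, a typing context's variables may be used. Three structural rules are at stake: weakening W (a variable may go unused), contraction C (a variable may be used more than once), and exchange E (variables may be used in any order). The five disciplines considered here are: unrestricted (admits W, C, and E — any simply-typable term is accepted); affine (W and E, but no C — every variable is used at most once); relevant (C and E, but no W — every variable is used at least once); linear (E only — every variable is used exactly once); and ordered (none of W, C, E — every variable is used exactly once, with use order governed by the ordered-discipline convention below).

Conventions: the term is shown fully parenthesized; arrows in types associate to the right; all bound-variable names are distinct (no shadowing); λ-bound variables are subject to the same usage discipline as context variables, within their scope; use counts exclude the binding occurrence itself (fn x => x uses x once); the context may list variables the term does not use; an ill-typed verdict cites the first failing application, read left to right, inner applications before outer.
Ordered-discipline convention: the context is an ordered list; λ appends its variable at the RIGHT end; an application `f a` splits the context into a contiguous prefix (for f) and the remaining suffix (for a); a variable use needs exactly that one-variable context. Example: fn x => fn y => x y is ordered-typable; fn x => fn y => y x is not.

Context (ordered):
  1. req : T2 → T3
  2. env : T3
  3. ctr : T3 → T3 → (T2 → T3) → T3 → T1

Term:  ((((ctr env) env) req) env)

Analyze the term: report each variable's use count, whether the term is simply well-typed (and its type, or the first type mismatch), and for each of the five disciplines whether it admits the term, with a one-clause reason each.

variable uses: req: 1×; env: 3×; ctr: 1×
use order (left to right): ctr, env, env, req, env
typing: well-typed at T1
ordered: ✗ — uses contraction: env ×3
linear: ✗ — uses contraction: env ×3
affine: ✗ — uses contraction: env ×3
relevant: ✓ — at least one use each (req, env, ctr)
unrestricted: ✓ — type-checks (T1) and nothing is barred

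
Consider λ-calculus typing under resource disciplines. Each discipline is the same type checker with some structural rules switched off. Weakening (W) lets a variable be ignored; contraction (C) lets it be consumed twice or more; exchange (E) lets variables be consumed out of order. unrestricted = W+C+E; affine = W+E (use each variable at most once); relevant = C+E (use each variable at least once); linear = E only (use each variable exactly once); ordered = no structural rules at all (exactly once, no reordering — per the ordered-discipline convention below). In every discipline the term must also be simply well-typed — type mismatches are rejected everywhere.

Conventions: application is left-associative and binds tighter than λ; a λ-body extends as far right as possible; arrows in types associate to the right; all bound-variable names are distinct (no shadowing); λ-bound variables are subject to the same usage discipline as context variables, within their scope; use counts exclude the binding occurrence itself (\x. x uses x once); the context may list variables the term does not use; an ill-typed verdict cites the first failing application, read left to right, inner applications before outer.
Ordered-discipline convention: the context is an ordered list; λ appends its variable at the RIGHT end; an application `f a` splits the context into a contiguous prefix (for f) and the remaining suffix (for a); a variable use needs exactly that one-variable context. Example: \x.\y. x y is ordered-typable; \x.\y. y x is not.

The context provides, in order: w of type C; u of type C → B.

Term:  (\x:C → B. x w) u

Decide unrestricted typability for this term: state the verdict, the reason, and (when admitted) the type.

yes — simply typable at B; W, C, E all held; term : B
use counts: w ×1, u ×1, x (bound) ×1
order of uses: x, w, u
typing: well-typed at B
across the five disciplines: ordered ✗; linear ✓; affine ✓; relevant ✓; unrestricted ✓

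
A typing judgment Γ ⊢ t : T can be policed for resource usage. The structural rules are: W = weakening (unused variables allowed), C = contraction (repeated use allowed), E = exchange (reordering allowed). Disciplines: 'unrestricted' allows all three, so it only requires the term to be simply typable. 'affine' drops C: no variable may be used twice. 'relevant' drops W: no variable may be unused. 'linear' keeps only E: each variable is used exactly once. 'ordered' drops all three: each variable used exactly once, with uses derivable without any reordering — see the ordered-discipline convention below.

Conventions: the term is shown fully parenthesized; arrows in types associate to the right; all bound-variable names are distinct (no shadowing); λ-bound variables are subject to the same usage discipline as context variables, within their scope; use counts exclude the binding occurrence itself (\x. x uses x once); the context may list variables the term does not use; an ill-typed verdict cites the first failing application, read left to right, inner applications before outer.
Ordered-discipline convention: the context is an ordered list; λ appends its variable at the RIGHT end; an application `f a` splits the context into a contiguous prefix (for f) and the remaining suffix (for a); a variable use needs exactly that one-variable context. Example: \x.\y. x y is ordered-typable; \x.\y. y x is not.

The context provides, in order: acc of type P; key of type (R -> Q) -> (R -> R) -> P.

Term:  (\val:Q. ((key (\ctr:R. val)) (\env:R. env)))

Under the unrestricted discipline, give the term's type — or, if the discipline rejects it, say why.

term : Q -> P
counts: acc=0; key=1; val (λ-bound)=1; ctr (λ-bound)=0; env (λ-bound)=1
uses in reading order: key, val, env
typing: the term checks, with type Q -> P
summary: ordered ✗ | linear ✗ | affine ✓ | relevant ✗ | unrestricted ✓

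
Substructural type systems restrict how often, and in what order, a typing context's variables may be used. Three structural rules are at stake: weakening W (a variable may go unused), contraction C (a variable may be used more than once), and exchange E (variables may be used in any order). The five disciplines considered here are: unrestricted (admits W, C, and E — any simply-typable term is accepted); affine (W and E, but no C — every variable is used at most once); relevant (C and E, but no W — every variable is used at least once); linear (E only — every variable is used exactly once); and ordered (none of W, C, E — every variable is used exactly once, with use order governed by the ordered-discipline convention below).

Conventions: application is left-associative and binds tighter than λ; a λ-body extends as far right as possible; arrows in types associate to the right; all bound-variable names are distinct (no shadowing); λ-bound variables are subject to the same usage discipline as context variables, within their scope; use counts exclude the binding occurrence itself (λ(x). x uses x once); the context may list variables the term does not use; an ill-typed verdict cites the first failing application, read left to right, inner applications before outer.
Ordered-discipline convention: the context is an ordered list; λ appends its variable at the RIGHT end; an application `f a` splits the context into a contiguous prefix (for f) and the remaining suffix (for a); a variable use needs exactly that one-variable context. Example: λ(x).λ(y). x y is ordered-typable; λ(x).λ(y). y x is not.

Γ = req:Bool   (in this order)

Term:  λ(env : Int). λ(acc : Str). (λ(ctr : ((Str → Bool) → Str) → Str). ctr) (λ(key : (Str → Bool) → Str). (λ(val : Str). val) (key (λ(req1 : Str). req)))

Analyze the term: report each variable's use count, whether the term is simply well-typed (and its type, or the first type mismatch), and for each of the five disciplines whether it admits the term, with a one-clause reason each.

use counts: req: 1, env (λ-bound): 0, acc (λ-bound): 0, ctr (λ-bound): 1, key (λ-bound): 1, val (λ-bound): 1, req1 (λ-bound): 0
left-to-right use order: ctr, val, key, req
typing: well-typed at Int → Str → ((Str → Bool) → Str) → Str
ordered: ✗, env, acc, req1 never used (weakening)
linear: ✗, env, acc, req1 never used (weakening)
affine: ✓, at most one use each (req, env, acc, ctr, key, val, req1)
relevant: ✗, env, acc, req1 never used (weakening)
unrestricted: ✓, typability at Int → Str → ((Str → Bool) → Str) → Str is all that's needed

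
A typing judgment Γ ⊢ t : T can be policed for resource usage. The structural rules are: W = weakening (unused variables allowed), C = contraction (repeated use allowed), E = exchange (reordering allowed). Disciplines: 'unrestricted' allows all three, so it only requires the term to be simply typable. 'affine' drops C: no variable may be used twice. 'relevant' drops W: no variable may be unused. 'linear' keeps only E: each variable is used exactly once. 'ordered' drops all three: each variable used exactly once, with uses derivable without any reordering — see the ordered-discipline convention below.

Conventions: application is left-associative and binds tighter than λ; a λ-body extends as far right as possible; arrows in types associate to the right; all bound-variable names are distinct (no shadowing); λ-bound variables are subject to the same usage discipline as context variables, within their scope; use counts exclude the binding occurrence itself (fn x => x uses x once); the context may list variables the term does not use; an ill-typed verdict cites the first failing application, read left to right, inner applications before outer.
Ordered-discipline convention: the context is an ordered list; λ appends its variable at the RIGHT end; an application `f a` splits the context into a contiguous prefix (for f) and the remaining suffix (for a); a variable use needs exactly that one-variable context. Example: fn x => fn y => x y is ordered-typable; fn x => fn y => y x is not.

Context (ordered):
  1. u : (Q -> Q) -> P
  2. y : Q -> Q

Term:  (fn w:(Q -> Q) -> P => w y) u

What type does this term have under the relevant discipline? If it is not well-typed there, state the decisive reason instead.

term : P
variable uses: u: 1, y: 1, w (bound): 1
left-to-right use order: w, y, u
typing: well-typed at P
across the five disciplines: ordered ✗ | linear ✓ | affine ✓ | relevant ✓ | unrestricted ✓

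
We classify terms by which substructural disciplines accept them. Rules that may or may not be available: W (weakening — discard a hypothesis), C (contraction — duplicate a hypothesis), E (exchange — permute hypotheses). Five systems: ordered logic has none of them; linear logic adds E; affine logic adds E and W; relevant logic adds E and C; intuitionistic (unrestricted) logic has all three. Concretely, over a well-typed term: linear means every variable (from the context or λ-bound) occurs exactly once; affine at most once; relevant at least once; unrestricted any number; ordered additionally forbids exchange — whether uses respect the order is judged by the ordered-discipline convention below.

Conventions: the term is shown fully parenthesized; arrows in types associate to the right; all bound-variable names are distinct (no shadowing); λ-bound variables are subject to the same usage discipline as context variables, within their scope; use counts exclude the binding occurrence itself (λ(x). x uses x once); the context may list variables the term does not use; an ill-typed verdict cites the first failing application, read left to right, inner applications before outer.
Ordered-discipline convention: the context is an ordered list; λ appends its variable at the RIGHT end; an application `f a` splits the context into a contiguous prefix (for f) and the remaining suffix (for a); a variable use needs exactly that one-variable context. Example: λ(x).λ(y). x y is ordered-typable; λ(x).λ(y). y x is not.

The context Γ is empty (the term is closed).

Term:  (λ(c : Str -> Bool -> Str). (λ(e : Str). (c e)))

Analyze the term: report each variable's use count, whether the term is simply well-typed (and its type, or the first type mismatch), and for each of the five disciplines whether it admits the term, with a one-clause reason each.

use counts: c (bound): 1; e (bound): 1
order of uses: c, e
typing: well-typed — term : (Str -> Bool -> Str) -> Str -> Bool -> Str
ordered: ✓ — c, e once each; derivable with no W/C/E
linear: ✓ — c, e: one use apiece
affine: ✓ — no duplicate uses among c, e
relevant: ✓ — none of c, e goes unused
unrestricted: ✓ — type-checks ((Str -> Bool -> Str) -> Str -> Bool -> Str) and nothing is barred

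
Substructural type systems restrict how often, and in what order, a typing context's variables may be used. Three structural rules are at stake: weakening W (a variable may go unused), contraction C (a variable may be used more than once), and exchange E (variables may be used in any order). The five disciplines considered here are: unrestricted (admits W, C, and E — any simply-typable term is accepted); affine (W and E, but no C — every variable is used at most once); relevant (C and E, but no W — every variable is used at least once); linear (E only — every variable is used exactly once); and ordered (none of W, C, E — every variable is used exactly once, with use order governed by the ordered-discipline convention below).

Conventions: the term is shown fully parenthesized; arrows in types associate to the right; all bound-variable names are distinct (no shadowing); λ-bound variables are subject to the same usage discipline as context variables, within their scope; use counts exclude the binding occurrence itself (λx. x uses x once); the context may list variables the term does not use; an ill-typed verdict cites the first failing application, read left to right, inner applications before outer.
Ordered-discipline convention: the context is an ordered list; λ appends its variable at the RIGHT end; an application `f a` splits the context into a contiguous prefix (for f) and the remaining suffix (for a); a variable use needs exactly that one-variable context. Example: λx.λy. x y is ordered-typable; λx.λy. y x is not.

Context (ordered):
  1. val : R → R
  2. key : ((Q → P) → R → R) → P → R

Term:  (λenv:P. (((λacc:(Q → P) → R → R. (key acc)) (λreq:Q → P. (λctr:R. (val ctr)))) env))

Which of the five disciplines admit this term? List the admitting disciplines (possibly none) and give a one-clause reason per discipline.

admitting disciplines: affine, unrestricted
use counts: val ×1, key ×1, env (bound) ×1, acc (bound) ×1, req (bound) ×0, ctr (bound) ×1
left-to-right use order: key, acc, val, ctr, env
typing: ✓ — P → R
ordered: ✗ — req left unused
linear: ✗ — req left unused
affine: ✓ — no duplicate uses among val, key, env, acc, req, ctr
relevant: ✗ — req left unused
unrestricted: ✓ — typability at P → R is all that's needed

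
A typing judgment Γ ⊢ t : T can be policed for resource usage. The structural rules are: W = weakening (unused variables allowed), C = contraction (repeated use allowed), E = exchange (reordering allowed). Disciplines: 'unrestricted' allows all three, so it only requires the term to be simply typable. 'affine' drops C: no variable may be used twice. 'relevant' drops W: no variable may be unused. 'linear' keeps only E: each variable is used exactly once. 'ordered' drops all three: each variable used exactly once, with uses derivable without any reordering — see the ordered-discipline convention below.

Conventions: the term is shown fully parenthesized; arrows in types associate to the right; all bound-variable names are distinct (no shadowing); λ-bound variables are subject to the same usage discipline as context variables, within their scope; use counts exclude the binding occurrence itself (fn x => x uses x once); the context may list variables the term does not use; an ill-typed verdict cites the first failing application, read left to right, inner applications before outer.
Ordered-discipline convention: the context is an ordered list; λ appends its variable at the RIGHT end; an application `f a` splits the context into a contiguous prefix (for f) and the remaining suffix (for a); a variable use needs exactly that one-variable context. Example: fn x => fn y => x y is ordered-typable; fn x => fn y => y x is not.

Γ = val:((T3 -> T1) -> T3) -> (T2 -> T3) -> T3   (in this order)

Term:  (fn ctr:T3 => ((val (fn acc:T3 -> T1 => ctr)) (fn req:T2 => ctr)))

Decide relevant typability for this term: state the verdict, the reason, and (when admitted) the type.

no — needs weakening: acc, req unused
counts: val: 1; ctr (λ-bound): 2; acc (λ-bound): 0; req (λ-bound): 0
uses in reading order: val, ctr, ctr
typing: well-typed — term : T3 -> T3
across the five disciplines: ordered ✗; linear ✗; affine ✗; relevant ✗; unrestricted ✓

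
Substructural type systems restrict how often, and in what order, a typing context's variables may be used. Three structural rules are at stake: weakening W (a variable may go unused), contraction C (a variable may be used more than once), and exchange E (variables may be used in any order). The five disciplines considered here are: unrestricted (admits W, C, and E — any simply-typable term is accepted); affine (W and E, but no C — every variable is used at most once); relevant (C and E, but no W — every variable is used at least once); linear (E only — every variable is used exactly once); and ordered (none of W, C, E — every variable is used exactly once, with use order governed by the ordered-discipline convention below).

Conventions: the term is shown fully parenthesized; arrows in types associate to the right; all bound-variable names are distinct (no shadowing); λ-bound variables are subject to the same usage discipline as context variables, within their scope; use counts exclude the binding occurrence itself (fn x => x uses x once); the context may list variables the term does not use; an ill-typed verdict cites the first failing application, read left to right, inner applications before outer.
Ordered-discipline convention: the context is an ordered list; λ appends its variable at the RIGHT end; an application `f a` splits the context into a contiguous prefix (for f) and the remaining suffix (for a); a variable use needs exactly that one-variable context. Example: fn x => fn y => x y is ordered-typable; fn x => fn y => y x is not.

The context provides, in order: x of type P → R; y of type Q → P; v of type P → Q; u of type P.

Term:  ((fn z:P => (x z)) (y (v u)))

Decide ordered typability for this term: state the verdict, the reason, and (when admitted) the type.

yes — single-use (x, y, v, u, z), ordered derivation ok; term : R
use counts: x=1, y=1, v=1, u=1, z (λ-bound)=1
order of uses: x, z, y, v, u
typing: the term checks, with type R
all disciplines: ordered ✓; linear ✓; affine ✓; relevant ✓; unrestricted ✓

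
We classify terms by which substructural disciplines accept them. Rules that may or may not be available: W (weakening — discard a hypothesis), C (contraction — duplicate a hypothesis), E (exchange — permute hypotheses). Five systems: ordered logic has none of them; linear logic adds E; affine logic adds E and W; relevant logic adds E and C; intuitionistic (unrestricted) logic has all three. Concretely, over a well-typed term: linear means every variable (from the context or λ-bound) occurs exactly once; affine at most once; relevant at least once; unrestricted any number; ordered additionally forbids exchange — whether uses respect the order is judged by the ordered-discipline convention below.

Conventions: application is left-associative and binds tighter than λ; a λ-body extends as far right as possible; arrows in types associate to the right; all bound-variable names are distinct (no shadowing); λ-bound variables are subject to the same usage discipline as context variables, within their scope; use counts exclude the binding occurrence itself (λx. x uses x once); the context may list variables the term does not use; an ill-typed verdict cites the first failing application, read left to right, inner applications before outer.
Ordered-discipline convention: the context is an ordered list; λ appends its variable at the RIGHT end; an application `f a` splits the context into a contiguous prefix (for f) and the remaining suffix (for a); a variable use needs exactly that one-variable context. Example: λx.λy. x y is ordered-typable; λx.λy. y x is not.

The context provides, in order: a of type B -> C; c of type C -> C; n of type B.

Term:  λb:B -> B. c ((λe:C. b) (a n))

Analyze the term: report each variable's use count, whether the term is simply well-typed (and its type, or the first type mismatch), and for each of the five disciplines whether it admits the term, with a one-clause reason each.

use counts: a: 1×, c: 1×, n: 1×, b (λ-bound): 1×, e (λ-bound): 0×
left-to-right use order: c, b, a, n
typing: ill-typed: argument of type B -> B where C is required
ordered: ✗, not simply typable
linear: ✗, fails simple typing
affine: ✗, a type mismatch blocks all five
relevant: ✗, the type mismatch rejects it
unrestricted: ✗, not simply typable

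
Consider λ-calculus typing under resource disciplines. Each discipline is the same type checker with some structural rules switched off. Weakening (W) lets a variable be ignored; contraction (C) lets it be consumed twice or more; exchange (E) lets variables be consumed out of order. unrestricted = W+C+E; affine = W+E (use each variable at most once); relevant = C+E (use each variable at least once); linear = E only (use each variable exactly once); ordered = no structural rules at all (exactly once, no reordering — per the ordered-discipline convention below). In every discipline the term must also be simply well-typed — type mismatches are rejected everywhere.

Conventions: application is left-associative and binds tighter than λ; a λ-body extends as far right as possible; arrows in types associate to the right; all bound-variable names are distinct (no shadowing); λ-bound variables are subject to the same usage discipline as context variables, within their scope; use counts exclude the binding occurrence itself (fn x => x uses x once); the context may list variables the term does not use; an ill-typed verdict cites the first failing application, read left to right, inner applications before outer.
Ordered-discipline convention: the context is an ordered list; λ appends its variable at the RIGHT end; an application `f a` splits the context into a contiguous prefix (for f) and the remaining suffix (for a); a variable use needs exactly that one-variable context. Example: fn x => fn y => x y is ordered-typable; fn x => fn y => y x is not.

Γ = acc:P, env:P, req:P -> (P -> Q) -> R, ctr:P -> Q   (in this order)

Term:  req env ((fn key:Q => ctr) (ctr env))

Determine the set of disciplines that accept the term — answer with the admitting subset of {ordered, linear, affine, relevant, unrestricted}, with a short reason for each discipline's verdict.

accepted by: unrestricted
usage: acc ×0, env ×2, req ×1, ctr ×2, key (λ-bound) ×0
order of uses: req, env, ctr, ctr, env
typing: ✓ — R
ordered ✗ (uses contraction: env ×2, ctr ×2; acc, key never used (weakening))
linear ✗ (uses contraction: env ×2, ctr ×2; acc, key never used (weakening))
affine ✗ (uses contraction: env ×2, ctr ×2)
relevant ✗ (acc, key never used (weakening))
unrestricted ✓ (well-typed at R; no restrictions here)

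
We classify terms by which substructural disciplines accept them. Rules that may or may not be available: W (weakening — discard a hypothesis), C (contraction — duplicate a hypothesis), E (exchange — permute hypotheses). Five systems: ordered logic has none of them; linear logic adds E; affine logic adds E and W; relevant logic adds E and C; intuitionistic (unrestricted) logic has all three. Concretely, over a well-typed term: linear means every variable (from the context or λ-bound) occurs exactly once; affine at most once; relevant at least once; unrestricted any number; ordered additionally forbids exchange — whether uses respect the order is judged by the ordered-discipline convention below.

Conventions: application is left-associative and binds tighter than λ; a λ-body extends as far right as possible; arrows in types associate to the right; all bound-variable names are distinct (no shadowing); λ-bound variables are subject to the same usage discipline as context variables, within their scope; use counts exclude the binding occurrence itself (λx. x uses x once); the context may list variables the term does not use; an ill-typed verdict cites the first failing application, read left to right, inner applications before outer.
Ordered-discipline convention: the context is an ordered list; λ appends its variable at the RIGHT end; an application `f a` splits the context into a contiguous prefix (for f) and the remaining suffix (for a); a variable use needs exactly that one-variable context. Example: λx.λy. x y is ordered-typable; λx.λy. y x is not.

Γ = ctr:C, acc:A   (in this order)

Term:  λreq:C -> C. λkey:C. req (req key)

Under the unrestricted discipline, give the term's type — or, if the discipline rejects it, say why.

term : (C -> C) -> C -> C
use counts: ctr ×0, acc ×0, req (λ-bound) ×2, key (λ-bound) ×1
use order (left to right): req, req, key
typing: ✓ — (C -> C) -> C -> C
all disciplines: ordered ✗; linear ✗; affine ✗; relevant ✗; unrestricted ✓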